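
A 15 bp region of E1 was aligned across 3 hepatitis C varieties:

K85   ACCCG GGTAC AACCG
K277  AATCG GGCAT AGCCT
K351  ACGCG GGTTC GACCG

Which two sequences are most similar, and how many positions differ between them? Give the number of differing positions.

3

Pairwise Hamming distances:
  K85 vs K277: 6
  K85 vs K351: 3
  K277 vs K351: 8
The smallest is 3, between K85 and K351.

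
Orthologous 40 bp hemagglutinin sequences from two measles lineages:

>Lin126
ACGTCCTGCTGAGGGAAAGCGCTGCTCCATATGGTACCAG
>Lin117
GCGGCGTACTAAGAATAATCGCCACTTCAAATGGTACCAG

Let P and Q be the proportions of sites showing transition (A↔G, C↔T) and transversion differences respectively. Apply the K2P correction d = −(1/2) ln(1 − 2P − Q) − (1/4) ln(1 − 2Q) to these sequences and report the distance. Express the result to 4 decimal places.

The sequences differ at positions 1 (A/G, transition), 4 (T/G, transversion), 6 (C/G, transversion), 8 (G/A, transition), 11 (G/A, transition), 14 (G/A, transition), 15 (G/A, transition), 16 (A/T, transversion), 19 (G/T, transversion), 23 (T/C, transition), 24 (G/A, transition), 27 (C/T, transition), 30 (T/A, transversion).
Of the 13 differences, 8 transitions and 5 transversions over 40 sites: P = 8/40 = 0.200000, Q = 5/40 = 0.125000.
d = −0.5·ln(0.475000) − 0.25·ln(0.750000) = −0.5·(-0.744440) − 0.25·(-0.287682) = 0.4441.

0.4441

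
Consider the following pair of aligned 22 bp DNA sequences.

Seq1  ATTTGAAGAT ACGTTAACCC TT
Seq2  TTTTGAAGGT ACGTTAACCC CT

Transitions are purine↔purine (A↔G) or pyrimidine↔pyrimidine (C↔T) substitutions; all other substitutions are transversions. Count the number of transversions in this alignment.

Differing sites — 1:A/T (Tv); 9:A/G (Ti); 21:T/C (Ti).
Of the 3 differences, 2 transitions and 1 transversion, so the answer is 1.

1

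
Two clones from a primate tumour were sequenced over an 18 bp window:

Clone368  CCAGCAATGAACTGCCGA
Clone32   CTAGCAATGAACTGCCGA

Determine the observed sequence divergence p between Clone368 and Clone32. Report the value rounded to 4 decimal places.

The sequences differ at position 2 (C/T).
There are 1 differences over 18 sites, so p = 1/18 = 0.0556.

0.0556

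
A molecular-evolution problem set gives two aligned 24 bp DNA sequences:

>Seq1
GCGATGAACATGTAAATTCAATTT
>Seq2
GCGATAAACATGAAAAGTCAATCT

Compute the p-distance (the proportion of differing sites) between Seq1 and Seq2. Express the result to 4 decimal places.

The sequences differ at positions 6 (G/A), 13 (T/A), 17 (T/G), 23 (T/C).
There are 4 differences over 24 sites, so p = 4/24 = 0.1667.

0.1667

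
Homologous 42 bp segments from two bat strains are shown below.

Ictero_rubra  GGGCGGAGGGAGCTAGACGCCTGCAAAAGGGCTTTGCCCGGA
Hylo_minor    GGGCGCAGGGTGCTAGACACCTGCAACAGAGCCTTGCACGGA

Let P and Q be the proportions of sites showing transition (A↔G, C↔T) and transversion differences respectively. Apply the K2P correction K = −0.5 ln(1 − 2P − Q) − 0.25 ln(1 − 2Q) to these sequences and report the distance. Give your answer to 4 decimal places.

The sequences differ at positions 6 (G/C, transversion), 11 (A/T, transversion), 19 (G/A, transition), 27 (A/C, transversion), 30 (G/A, transition), 33 (T/C, transition), 38 (C/A, transversion).
Of the 7 differences, 3 transitions and 4 transversions over 42 sites: P = 3/42 = 0.071429, Q = 4/42 = 0.095238.
d = −0.5·ln(0.761904) − 0.25·ln(0.809524) = −0.5·(-0.271935) − 0.25·(-0.211309) = 0.1888.

0.1888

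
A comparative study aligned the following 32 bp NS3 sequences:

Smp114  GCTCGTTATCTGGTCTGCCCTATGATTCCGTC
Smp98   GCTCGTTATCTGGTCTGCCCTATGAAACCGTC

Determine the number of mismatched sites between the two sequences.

The sequences differ at positions 26 (T/A), 27 (T/A).
That gives 2 mismatches out of 32 aligned sites, so the Hamming distance is 2.

2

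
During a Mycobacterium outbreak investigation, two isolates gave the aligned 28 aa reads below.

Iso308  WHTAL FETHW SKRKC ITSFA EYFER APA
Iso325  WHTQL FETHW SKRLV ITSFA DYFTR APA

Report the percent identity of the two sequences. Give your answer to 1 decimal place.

82.1%

The sequences differ at positions 4 (A/Q), 14 (K/L), 15 (C/V), 21 (E/D), 24 (E/T).
23 of the 28 sites match, so the percent identity is 23/28 × 100 = 82.1%.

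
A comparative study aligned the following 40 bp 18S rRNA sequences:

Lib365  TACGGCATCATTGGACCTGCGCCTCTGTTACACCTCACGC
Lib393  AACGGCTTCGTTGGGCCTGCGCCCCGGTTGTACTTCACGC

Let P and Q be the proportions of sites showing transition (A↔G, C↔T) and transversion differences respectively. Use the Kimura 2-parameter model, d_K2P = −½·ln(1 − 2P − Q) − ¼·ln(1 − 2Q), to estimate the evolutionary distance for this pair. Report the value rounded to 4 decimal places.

0.2756

The sequences differ at positions 1 (T/A, transversion), 7 (A/T, transversion), 10 (A/G, transition), 15 (A/G, transition), 24 (T/C, transition), 26 (T/G, transversion), 30 (A/G, transition), 31 (C/T, transition), 34 (C/T, transition).
Of the 9 differences, 6 transitions and 3 transversions over 40 sites: P = 6/40 = 0.150000, Q = 3/40 = 0.075000.
d = −0.5·ln(0.625000) − 0.25·ln(0.850000) = −0.5·(-0.470004) − 0.25·(-0.162519) = 0.2756.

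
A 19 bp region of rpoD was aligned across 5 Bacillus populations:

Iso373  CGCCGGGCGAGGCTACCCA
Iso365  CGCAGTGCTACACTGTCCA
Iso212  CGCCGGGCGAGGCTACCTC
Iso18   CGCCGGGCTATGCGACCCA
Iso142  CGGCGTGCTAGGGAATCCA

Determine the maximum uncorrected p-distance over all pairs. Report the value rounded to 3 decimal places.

Pairwise Hamming distances:
  Iso373 vs Iso365: 7
  Iso373 vs Iso212: 2
  Iso373 vs Iso18: 3
  Iso373 vs Iso142: 6
  Iso365 vs Iso212: 9
  Iso365 vs Iso18: 7
  Iso365 vs Iso142: 7
  Iso212 vs Iso18: 5
  Iso212 vs Iso142: 8
  Iso18 vs Iso142: 6
The largest is 9 mismatches, between Iso365 and Iso212; p = 9/19 = 0.474.

0.474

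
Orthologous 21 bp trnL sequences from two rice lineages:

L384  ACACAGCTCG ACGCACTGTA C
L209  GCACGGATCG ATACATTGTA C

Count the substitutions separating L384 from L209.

Mismatches occur at site 1 (A→G), site 5 (A→G), site 7 (C→A), site 12 (C→T), site 13 (G→A), site 16 (C→T).
That gives 6 mismatches out of 21 aligned sites, so the Hamming distance is 6.

6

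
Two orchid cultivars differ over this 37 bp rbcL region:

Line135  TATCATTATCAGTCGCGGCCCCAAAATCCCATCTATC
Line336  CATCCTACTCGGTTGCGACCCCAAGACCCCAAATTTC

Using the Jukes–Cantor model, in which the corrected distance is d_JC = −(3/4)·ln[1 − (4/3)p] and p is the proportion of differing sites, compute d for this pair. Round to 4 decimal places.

0.4248

Differing sites — 1:T/C; 5:A/C; 7:T/A; 8:A/C; 11:A/G; 14:C/T; 18:G/A; 25:A/G; 27:T/C; 32:T/A; 33:C/A; 35:A/T.
p = 12/37 = 0.324324.
d = −0.75 · ln(1 − (4/3)·0.324324) = −0.75 · ln(0.567568) = −0.75 · (-0.566395) = 0.4248.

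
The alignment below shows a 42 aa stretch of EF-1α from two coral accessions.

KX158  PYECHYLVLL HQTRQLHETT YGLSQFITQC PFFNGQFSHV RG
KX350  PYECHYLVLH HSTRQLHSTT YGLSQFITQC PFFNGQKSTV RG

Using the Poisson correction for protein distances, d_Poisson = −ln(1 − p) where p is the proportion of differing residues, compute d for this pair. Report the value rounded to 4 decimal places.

Differing sites — 10:L/H; 12:Q/S; 18:E/S; 37:F/K; 39:H/T.
p = 5/42 = 0.119048.
d = −ln(1 − 0.119048) = −ln(0.880952) = 0.1268.

0.1268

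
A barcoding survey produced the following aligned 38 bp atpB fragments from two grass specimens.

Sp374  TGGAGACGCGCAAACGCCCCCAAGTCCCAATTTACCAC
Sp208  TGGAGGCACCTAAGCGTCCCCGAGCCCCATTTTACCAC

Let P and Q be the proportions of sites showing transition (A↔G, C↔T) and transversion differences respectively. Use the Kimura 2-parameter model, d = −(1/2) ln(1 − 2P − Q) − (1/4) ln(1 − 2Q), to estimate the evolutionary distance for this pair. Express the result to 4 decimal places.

0.3011

The sequences differ at positions 6 (A/G, transition), 8 (G/A, transition), 10 (G/C, transversion), 11 (C/T, transition), 14 (A/G, transition), 17 (C/T, transition), 22 (A/G, transition), 25 (T/C, transition), 30 (A/T, transversion).
Of the 9 differences, 7 transitions and 2 transversions over 38 sites: P = 7/38 = 0.184211, Q = 2/38 = 0.052632.
d = −0.5·ln(0.578946) − 0.25·ln(0.894736) = −0.5·(-0.546546) − 0.25·(-0.111227) = 0.3011.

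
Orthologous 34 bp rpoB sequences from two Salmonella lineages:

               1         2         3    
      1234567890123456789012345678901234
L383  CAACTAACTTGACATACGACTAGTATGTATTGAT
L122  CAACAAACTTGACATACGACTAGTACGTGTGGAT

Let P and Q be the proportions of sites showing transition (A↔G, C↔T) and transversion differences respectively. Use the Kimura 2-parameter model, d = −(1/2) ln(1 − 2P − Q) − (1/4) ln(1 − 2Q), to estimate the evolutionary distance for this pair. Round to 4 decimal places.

0.1284

Mismatches occur at site 5 (T/A, transversion), site 26 (T/C, transition), site 29 (A/G, transition), site 31 (T/G, transversion).
Of the 4 differences, 2 transitions and 2 transversions over 34 sites: P = 2/34 = 0.058824, Q = 2/34 = 0.058824.
d = −0.5·ln(0.823528) − 0.25·ln(0.882352) = −0.5·(-0.194158) − 0.25·(-0.125164) = 0.1284.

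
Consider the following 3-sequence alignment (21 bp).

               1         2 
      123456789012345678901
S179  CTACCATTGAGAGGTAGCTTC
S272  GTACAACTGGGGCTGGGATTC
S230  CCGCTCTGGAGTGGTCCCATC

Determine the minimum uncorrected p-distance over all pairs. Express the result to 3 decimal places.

Pairwise Hamming distances:
  S179 vs S272: 10
  S179 vs S230: 9
  S272 vs S230: 16
The smallest is 9 mismatches, between S179 and S230; p = 9/21 = 0.429.

0.429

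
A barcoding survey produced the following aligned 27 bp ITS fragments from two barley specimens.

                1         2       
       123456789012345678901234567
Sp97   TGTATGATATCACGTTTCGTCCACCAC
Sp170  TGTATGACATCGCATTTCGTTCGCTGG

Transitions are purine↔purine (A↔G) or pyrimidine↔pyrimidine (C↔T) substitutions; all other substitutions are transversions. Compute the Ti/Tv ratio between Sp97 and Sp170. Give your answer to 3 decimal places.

7.000

The sequences differ at positions 8 (T/C, transition), 12 (A/G, transition), 14 (G/A, transition), 21 (C/T, transition), 23 (A/G, transition), 25 (C/T, transition), 26 (A/G, transition), 27 (C/G, transversion).
Of the 8 differences, 7 transitions and 1 transversion, so Ti/Tv = 7/1 = 7.000.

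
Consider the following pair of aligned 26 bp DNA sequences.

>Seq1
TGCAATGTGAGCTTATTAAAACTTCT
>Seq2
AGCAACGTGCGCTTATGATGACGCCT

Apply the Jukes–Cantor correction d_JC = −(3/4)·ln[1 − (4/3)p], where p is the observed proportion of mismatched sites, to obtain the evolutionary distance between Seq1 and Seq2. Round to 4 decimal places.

0.3961

Differing sites — 1:T/A; 6:T/C; 10:A/C; 17:T/G; 19:A/T; 20:A/G; 23:T/G; 24:T/C.
p = 8/26 = 0.307692.
d = −0.75 · ln(1 − (4/3)·0.307692) = −0.75 · ln(0.589744) = −0.75 · (-0.528067) = 0.3961.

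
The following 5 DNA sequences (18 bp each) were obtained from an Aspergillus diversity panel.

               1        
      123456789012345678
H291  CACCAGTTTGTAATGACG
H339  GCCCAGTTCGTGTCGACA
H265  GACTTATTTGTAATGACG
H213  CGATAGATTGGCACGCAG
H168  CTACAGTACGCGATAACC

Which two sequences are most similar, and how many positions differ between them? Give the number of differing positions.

4

Pairwise Hamming distances:
  H291 vs H339: 7
  H291 vs H265: 4
  H291 vs H213: 9
  H291 vs H168: 8
  H339 vs H265: 9
  H339 vs H213: 12
  H339 vs H168: 9
  H265 vs H213: 11
  H265 vs H168: 12
  H213 vs H168: 12
The smallest is 4, between H291 and H265.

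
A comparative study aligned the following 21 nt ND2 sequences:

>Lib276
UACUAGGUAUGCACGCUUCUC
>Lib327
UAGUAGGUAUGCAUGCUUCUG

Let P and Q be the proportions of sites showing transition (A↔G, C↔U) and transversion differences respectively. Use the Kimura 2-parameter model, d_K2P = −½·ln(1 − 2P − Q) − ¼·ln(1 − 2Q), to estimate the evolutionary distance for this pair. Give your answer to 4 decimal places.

0.1585

Differing sites — 3:C/G (Tv); 14:C/U (Ti); 21:C/G (Tv).
Of the 3 differences, 1 transition and 2 transversions over 21 sites: P = 1/21 = 0.047619, Q = 2/21 = 0.095238.
d = −0.5·ln(0.809524) − 0.25·ln(0.809524) = −0.5·(-0.211309) − 0.25·(-0.211309) = 0.1585.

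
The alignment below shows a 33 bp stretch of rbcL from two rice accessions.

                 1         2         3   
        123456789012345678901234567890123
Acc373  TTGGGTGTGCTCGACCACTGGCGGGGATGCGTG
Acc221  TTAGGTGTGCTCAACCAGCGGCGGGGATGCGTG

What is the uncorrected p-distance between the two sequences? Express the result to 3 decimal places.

0.121

Mismatches occur at site 3 (G/A), site 13 (G/A), site 18 (C/G), site 19 (T/C).
There are 4 differences over 33 sites, so p = 4/33 = 0.121.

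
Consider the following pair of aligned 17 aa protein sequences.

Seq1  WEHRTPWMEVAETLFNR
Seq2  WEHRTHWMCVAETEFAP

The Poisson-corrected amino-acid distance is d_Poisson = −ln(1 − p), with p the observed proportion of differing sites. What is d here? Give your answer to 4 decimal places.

0.3483

Mismatches occur at site 6 (P/H), site 9 (E/C), site 14 (L/E), site 16 (N/A), site 17 (R/P).
p = 5/17 = 0.294118.
d = −ln(1 − 0.294118) = −ln(0.705882) = 0.3483.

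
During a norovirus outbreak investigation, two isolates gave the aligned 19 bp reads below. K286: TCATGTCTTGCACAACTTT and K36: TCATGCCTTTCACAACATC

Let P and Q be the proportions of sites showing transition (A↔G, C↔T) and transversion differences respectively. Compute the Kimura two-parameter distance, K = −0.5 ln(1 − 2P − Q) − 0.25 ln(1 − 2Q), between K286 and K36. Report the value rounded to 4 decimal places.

0.2488

Differing sites — 6:T/C (Ti); 10:G/T (Tv); 17:T/A (Tv); 19:T/C (Ti).
Of the 4 differences, 2 transitions and 2 transversions over 19 sites: P = 2/19 = 0.105263, Q = 2/19 = 0.105263.
d = −0.5·ln(0.684211) − 0.25·ln(0.789474) = −0.5·(-0.379489) − 0.25·(-0.236388) = 0.2488.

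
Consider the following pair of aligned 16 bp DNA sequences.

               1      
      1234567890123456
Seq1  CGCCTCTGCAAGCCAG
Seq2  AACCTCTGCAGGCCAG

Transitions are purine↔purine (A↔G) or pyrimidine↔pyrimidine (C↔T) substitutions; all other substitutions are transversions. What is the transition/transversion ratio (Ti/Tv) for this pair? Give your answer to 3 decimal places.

2.000

The sequences differ at positions 1 (C/A, transversion), 2 (G/A, transition), 11 (A/G, transition).
Of the 3 differences, 2 transitions and 1 transversion, so Ti/Tv = 2/1 = 2.000.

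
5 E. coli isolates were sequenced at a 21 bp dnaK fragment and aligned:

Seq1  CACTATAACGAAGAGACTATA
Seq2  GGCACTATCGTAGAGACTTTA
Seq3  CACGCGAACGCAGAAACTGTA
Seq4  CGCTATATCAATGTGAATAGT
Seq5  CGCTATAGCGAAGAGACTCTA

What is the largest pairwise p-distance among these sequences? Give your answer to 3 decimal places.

0.667

Pairwise Hamming distances:
  Seq1 vs Seq2: 7
  Seq1 vs Seq3: 6
  Seq1 vs Seq4: 8
  Seq1 vs Seq5: 3
  Seq2 vs Seq3: 8
  Seq2 vs Seq4: 11
  Seq2 vs Seq5: 6
  Seq3 vs Seq4: 14
  Seq3 vs Seq5: 8
  Seq4 vs Seq5: 8
The largest is 14 mismatches, between Seq3 and Seq4; p = 14/21 = 0.667.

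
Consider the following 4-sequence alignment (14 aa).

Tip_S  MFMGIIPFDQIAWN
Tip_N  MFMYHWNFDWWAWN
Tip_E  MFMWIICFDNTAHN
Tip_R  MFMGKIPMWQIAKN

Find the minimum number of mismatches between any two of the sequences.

Pairwise Hamming distances:
  Tip_S vs Tip_N: 6
  Tip_S vs Tip_E: 5
  Tip_S vs Tip_R: 4
  Tip_N vs Tip_E: 7
  Tip_N vs Tip_R: 9
  Tip_E vs Tip_R: 8
The smallest is 4, between Tip_S and Tip_R.

4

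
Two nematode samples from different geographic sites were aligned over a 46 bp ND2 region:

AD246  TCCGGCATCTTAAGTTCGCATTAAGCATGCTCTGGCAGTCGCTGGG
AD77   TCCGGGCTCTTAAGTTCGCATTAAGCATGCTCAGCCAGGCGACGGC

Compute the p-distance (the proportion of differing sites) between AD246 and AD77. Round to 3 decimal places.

Mismatches occur at site 6 (C↔G), site 7 (A↔C), site 33 (T↔A), site 35 (G↔C), site 39 (T↔G), site 42 (C↔A), site 43 (T↔C), site 46 (G↔C).
There are 8 differences over 46 sites, so p = 8/46 = 0.174.

0.174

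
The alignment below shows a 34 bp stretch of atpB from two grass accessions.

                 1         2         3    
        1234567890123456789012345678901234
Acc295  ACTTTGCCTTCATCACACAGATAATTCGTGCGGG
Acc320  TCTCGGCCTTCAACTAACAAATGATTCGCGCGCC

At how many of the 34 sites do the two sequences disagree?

11

The sequences differ at positions 1 (A/T), 4 (T/C), 5 (T/G), 13 (T/A), 15 (A/T), 16 (C/A), 20 (G/A), 23 (A/G), 29 (T/C), 33 (G/C), 34 (G/C).
That gives 11 mismatches out of 34 aligned sites, so the Hamming distance is 11.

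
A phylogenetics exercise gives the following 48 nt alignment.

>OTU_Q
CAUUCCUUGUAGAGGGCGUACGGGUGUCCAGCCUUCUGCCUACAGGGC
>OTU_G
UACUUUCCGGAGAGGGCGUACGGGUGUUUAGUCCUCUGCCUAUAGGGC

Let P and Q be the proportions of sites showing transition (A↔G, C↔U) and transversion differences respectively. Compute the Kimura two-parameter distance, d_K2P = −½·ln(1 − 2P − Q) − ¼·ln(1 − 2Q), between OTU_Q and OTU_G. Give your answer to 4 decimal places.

0.3368

The sequences differ at positions 1 (C/U, transition), 3 (U/C, transition), 5 (C/U, transition), 6 (C/U, transition), 7 (U/C, transition), 8 (U/C, transition), 10 (U/G, transversion), 28 (C/U, transition), 29 (C/U, transition), 32 (C/U, transition), 34 (U/C, transition), 43 (C/U, transition).
Of the 12 differences, 11 transitions and 1 transversion over 48 sites: P = 11/48 = 0.229167, Q = 1/48 = 0.020833.
d = −0.5·ln(0.520833) − 0.25·ln(0.958334) = −0.5·(-0.652326) − 0.25·(-0.042559) = 0.3368.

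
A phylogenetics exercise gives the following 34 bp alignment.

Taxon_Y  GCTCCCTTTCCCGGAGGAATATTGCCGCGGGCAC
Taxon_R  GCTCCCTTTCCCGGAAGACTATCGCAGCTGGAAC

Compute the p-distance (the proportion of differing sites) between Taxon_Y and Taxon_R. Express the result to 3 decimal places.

Differing sites — 16:G/A; 19:A/C; 23:T/C; 26:C/A; 29:G/T; 32:C/A.
There are 6 differences over 34 sites, so p = 6/34 = 0.176.

0.176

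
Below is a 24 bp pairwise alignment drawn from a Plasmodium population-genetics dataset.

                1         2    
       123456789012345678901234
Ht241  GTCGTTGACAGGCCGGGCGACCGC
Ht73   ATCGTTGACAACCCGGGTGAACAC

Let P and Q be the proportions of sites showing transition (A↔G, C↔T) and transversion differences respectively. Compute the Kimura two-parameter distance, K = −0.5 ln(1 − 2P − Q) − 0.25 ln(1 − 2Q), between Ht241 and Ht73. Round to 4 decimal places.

Mismatches occur at site 1 (G↔A, transition), site 11 (G↔A, transition), site 12 (G↔C, transversion), site 18 (C↔T, transition), site 21 (C↔A, transversion), site 23 (G↔A, transition).
Of the 6 differences, 4 transitions and 2 transversions over 24 sites: P = 4/24 = 0.166667, Q = 2/24 = 0.083333.
d = −0.5·ln(0.583333) − 0.25·ln(0.833334) = −0.5·(-0.538997) − 0.25·(-0.182321) = 0.3151.

0.3151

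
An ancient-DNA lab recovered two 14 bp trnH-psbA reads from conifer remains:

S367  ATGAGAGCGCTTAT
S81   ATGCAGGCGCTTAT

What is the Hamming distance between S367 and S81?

3

The sequences differ at positions 4 (A/C), 5 (G/A), 6 (A/G).
That gives 3 mismatches out of 14 aligned sites, so the Hamming distance is 3.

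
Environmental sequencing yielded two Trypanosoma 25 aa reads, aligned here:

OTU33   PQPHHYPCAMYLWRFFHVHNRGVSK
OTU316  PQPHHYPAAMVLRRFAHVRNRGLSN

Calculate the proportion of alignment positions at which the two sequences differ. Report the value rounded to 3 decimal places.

0.280

The sequences differ at positions 8 (C/A), 11 (Y/V), 13 (W/R), 16 (F/A), 19 (H/R), 23 (V/L), 25 (K/N).
There are 7 differences over 25 sites, so p = 7/25 = 0.280.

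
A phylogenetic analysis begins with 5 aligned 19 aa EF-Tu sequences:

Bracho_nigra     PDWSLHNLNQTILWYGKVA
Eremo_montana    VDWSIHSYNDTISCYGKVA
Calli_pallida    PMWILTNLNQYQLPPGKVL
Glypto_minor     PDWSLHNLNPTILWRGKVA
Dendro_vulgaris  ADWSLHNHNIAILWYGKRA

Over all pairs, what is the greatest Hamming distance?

14

Pairwise Hamming distances:
  Bracho_nigra vs Eremo_montana: 7
  Bracho_nigra vs Calli_pallida: 8
  Bracho_nigra vs Glypto_minor: 2
  Bracho_nigra vs Dendro_vulgaris: 5
  Eremo_montana vs Calli_pallida: 14
  Eremo_montana vs Glypto_minor: 8
  Eremo_montana vs Dendro_vulgaris: 9
  Calli_pallida vs Glypto_minor: 9
  Calli_pallida vs Dendro_vulgaris: 12
  Glypto_minor vs Dendro_vulgaris: 6
The largest is 14, between Eremo_montana and Calli_pallida.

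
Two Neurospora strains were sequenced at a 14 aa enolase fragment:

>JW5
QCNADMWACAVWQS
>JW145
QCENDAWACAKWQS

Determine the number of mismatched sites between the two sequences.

Differing sites — 3:N/E; 4:A/N; 6:M/A; 11:V/K.
That gives 4 mismatches out of 14 aligned sites, so the Hamming distance is 4.

4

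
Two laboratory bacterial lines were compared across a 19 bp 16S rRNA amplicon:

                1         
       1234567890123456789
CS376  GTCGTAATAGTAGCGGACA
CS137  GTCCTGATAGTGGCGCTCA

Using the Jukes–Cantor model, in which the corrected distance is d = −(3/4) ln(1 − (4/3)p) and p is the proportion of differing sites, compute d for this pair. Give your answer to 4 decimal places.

0.3241

The sequences differ at positions 4 (G/C), 6 (A/G), 12 (A/G), 16 (G/C), 17 (A/T).
p = 5/19 = 0.263158.
d = −0.75 · ln(1 − (4/3)·0.263158) = −0.75 · ln(0.649123) = −0.75 · (-0.432133) = 0.3241.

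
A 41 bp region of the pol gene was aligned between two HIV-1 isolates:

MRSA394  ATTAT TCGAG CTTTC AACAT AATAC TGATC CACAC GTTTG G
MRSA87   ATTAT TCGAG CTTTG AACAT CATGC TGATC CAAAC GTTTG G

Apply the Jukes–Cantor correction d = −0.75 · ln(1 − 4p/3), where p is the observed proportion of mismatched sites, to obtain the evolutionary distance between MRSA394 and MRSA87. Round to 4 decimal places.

0.1045

Differing sites — 15:C/G; 21:A/C; 24:A/G; 33:C/A.
p = 4/41 = 0.097561.
d = −0.75 · ln(1 − (4/3)·0.097561) = −0.75 · ln(0.869919) = −0.75 · (-0.139355) = 0.1045.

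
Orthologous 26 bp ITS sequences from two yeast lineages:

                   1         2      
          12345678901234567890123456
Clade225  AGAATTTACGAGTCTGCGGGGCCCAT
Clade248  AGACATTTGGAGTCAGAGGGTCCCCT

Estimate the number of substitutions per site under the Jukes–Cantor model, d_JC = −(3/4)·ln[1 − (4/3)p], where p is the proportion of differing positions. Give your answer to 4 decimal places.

0.3961

The sequences differ at positions 4 (A/C), 5 (T/A), 8 (A/T), 9 (C/G), 15 (T/A), 17 (C/A), 21 (G/T), 25 (A/C).
p = 8/26 = 0.307692.
d = −0.75 · ln(1 − (4/3)·0.307692) = −0.75 · ln(0.589744) = −0.75 · (-0.528067) = 0.3961.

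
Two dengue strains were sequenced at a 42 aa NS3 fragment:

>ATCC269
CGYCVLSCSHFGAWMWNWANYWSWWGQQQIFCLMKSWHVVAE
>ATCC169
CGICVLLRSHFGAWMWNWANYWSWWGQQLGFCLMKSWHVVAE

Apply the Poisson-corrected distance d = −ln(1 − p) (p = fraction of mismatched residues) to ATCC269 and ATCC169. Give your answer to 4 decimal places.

0.1268

Mismatches occur at site 3 (Y→I), site 7 (S→L), site 8 (C→R), site 29 (Q→L), site 30 (I→G).
p = 5/42 = 0.119048.
d = −ln(1 − 0.119048) = −ln(0.880952) = 0.1268.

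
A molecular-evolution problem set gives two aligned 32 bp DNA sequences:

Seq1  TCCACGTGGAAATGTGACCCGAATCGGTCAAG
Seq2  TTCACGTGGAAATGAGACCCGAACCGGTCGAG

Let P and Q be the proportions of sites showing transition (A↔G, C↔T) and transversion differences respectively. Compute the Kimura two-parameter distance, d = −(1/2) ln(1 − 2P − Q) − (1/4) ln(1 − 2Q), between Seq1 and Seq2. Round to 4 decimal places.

Mismatches occur at site 2 (C→T, transition), site 15 (T→A, transversion), site 24 (T→C, transition), site 30 (A→G, transition).
Of the 4 differences, 3 transitions and 1 transversion over 32 sites: P = 3/32 = 0.093750, Q = 1/32 = 0.031250.
d = −0.5·ln(0.781250) − 0.25·ln(0.937500) = −0.5·(-0.246860) − 0.25·(-0.064539) = 0.1396.

0.1396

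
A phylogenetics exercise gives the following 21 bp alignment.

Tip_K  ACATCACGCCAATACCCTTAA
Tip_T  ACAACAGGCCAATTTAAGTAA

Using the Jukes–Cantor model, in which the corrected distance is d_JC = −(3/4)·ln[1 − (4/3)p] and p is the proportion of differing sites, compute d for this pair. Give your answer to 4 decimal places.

0.4408

Differing sites — 4:T/A; 7:C/G; 14:A/T; 15:C/T; 16:C/A; 17:C/A; 18:T/G.
p = 7/21 = 0.333333.
d = −0.75 · ln(1 − (4/3)·0.333333) = −0.75 · ln(0.555556) = −0.75 · (-0.587786) = 0.4408.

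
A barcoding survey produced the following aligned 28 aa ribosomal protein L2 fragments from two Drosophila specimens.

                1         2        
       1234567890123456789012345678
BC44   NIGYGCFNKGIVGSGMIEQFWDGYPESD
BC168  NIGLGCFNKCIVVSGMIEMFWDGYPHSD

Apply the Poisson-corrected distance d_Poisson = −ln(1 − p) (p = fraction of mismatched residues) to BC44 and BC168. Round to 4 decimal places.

Mismatches occur at site 4 (Y/L), site 10 (G/C), site 13 (G/V), site 19 (Q/M), site 26 (E/H).
p = 5/28 = 0.178571.
d = −ln(1 − 0.178571) = −ln(0.821429) = 0.1967.

0.1967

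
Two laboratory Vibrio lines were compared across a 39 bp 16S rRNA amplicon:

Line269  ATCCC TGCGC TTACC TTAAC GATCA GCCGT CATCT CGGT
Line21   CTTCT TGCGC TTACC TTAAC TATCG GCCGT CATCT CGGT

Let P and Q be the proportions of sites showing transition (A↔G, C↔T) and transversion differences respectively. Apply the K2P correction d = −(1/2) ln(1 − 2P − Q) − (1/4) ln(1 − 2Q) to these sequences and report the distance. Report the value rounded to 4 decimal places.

The sequences differ at positions 1 (A/C, transversion), 3 (C/T, transition), 5 (C/T, transition), 21 (G/T, transversion), 25 (A/G, transition).
Of the 5 differences, 3 transitions and 2 transversions over 39 sites: P = 3/39 = 0.076923, Q = 2/39 = 0.051282.
d = −0.5·ln(0.794872) − 0.25·ln(0.897436) = −0.5·(-0.229574) − 0.25·(-0.108213) = 0.1418.

0.1418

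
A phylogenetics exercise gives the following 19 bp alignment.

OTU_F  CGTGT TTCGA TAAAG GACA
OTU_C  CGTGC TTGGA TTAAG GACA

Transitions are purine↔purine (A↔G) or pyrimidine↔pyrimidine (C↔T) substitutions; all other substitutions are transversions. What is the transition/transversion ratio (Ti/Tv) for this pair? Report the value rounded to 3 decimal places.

0.500

Differing sites — 5:T/C (Ti); 8:C/G (Tv); 12:A/T (Tv).
Of the 3 differences, 1 transition and 2 transversions, so Ti/Tv = 1/2 = 0.500.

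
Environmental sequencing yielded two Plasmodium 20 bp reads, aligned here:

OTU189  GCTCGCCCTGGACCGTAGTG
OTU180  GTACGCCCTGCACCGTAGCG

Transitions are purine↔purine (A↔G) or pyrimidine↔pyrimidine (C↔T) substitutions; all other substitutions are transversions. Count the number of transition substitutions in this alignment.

2

Mismatches occur at site 2 (C/T, transition), site 3 (T/A, transversion), site 11 (G/C, transversion), site 19 (T/C, transition).
Of the 4 differences, 2 transitions and 2 transversions, so the answer is 2.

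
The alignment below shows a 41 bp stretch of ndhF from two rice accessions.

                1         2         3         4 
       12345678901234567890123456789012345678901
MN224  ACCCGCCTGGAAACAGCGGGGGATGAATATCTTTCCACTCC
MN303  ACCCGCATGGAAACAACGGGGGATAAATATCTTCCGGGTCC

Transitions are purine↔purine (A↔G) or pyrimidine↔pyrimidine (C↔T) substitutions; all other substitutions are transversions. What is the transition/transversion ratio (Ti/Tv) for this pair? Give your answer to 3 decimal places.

The sequences differ at positions 7 (C/A, transversion), 16 (G/A, transition), 25 (G/A, transition), 34 (T/C, transition), 36 (C/G, transversion), 37 (A/G, transition), 38 (C/G, transversion).
Of the 7 differences, 4 transitions and 3 transversions, so Ti/Tv = 4/3 = 1.333.

1.333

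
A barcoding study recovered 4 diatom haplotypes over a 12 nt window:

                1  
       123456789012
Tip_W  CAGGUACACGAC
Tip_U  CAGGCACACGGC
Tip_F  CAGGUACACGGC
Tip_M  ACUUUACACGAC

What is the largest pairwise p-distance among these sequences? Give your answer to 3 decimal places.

0.500

Pairwise Hamming distances:
  Tip_W vs Tip_U: 2
  Tip_W vs Tip_F: 1
  Tip_W vs Tip_M: 4
  Tip_U vs Tip_F: 1
  Tip_U vs Tip_M: 6
  Tip_F vs Tip_M: 5
The largest is 6 mismatches, between Tip_U and Tip_M; p = 6/12 = 0.500.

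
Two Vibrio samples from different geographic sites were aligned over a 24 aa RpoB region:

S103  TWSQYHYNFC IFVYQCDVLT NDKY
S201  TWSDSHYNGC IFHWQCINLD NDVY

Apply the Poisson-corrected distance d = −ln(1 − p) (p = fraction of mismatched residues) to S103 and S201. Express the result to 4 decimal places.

Mismatches occur at site 4 (Q↔D), site 5 (Y↔S), site 9 (F↔G), site 13 (V↔H), site 14 (Y↔W), site 17 (D↔I), site 18 (V↔N), site 20 (T↔D), site 23 (K↔V).
p = 9/24 = 0.375000.
d = −ln(1 − 0.375000) = −ln(0.625000) = 0.4700.

0.4700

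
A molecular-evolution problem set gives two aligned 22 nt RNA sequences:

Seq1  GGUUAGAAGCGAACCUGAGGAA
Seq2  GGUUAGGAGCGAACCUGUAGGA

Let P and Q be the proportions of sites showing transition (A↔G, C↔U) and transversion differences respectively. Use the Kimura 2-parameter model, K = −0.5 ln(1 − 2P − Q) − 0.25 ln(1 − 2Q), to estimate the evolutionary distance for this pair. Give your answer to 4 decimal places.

Differing sites — 7:A/G (Ti); 18:A/U (Tv); 19:G/A (Ti); 21:A/G (Ti).
Of the 4 differences, 3 transitions and 1 transversion over 22 sites: P = 3/22 = 0.136364, Q = 1/22 = 0.045455.
d = −0.5·ln(0.681817) − 0.25·ln(0.909090) = −0.5·(-0.382994) − 0.25·(-0.095311) = 0.2153.

0.2153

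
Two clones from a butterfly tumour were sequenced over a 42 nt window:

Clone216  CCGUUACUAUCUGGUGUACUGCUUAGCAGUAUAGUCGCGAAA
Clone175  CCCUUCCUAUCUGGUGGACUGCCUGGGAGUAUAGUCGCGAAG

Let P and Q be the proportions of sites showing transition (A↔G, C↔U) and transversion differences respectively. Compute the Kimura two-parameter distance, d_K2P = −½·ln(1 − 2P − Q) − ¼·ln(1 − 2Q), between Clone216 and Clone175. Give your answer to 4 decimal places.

Mismatches occur at site 3 (G→C, transversion), site 6 (A→C, transversion), site 17 (U→G, transversion), site 23 (U→C, transition), site 25 (A→G, transition), site 27 (C→G, transversion), site 42 (A→G, transition).
Of the 7 differences, 3 transitions and 4 transversions over 42 sites: P = 3/42 = 0.071429, Q = 4/42 = 0.095238.
d = −0.5·ln(0.761904) − 0.25·ln(0.809524) = −0.5·(-0.271935) − 0.25·(-0.211309) = 0.1888.

0.1888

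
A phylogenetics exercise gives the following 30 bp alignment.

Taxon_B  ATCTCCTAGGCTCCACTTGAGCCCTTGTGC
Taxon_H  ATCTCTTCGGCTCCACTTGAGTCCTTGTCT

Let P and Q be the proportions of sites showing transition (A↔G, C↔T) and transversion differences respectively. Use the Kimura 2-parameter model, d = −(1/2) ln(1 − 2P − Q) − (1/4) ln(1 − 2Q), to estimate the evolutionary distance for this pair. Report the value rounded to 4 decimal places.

Differing sites — 6:C/T (Ti); 8:A/C (Tv); 22:C/T (Ti); 29:G/C (Tv); 30:C/T (Ti).
Of the 5 differences, 3 transitions and 2 transversions over 30 sites: P = 3/30 = 0.100000, Q = 2/30 = 0.066667.
d = −0.5·ln(0.733333) − 0.25·ln(0.866666) = −0.5·(-0.310155) − 0.25·(-0.143102) = 0.1909.

0.1909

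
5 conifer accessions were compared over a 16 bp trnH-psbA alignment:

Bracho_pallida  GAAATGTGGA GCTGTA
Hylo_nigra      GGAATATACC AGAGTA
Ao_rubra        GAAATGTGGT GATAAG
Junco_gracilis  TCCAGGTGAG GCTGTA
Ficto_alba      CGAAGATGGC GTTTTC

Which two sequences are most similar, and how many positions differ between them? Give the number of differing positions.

Pairwise Hamming distances:
  Bracho_pallida vs Hylo_nigra: 8
  Bracho_pallida vs Ao_rubra: 5
  Bracho_pallida vs Junco_gracilis: 6
  Bracho_pallida vs Ficto_alba: 8
  Hylo_nigra vs Ao_rubra: 11
  Hylo_nigra vs Junco_gracilis: 11
  Hylo_nigra vs Ficto_alba: 9
  Ao_rubra vs Junco_gracilis: 10
  Ao_rubra vs Ficto_alba: 9
  Junco_gracilis vs Ficto_alba: 9
The smallest is 5, between Bracho_pallida and Ao_rubra.

5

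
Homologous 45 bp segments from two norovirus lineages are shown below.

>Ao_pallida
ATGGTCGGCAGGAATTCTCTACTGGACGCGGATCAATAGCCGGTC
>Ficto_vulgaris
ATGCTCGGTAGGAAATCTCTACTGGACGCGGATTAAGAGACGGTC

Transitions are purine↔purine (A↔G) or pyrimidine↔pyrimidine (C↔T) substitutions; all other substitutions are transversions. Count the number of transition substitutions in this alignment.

2

Differing sites — 4:G/C (Tv); 9:C/T (Ti); 15:T/A (Tv); 34:C/T (Ti); 37:T/G (Tv); 40:C/A (Tv).
Of the 6 differences, 2 transitions and 4 transversions, so the answer is 2.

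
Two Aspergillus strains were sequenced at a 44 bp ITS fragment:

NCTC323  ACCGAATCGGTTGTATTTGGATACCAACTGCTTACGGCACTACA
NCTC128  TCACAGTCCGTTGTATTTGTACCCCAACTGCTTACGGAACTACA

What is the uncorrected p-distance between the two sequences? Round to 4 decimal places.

0.2045

The sequences differ at positions 1 (A/T), 3 (C/A), 4 (G/C), 6 (A/G), 9 (G/C), 20 (G/T), 22 (T/C), 23 (A/C), 38 (C/A).
There are 9 differences over 44 sites, so p = 9/44 = 0.2045.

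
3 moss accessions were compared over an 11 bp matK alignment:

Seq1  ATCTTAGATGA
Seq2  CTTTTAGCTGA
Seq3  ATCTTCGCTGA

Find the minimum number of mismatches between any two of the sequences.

2

Pairwise Hamming distances:
  Seq1 vs Seq2: 3
  Seq1 vs Seq3: 2
  Seq2 vs Seq3: 3
The smallest is 2, between Seq1 and Seq3.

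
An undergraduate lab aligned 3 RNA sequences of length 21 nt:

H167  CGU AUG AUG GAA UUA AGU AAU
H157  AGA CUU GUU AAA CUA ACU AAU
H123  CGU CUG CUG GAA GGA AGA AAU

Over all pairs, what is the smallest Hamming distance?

Pairwise Hamming distances:
  H167 vs H157: 9
  H167 vs H123: 5
  H157 vs H123: 10
The smallest is 5, between H167 and H123.

5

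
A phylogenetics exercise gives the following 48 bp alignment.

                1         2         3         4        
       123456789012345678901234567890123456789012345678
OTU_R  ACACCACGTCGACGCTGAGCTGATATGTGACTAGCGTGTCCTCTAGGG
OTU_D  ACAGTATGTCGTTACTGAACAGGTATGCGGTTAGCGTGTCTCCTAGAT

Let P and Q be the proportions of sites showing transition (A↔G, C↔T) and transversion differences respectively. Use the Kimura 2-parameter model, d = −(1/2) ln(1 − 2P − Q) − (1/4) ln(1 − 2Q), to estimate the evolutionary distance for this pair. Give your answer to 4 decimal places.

0.4833

Differing sites — 4:C/G (Tv); 5:C/T (Ti); 7:C/T (Ti); 12:A/T (Tv); 13:C/T (Ti); 14:G/A (Ti); 19:G/A (Ti); 21:T/A (Tv); 23:A/G (Ti); 28:T/C (Ti); 30:A/G (Ti); 31:C/T (Ti); 41:C/T (Ti); 42:T/C (Ti); 47:G/A (Ti); 48:G/T (Tv).
Of the 16 differences, 12 transitions and 4 transversions over 48 sites: P = 12/48 = 0.250000, Q = 4/48 = 0.083333.
d = −0.5·ln(0.416667) − 0.25·ln(0.833334) = −0.5·(-0.875468) − 0.25·(-0.182321) = 0.4833.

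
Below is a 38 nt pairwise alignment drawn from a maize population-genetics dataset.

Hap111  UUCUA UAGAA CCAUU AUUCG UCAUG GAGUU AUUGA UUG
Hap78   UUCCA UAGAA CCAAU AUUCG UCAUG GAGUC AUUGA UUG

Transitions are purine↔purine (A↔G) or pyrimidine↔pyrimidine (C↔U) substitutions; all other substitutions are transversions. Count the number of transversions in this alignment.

The sequences differ at positions 4 (U/C, transition), 14 (U/A, transversion), 30 (U/C, transition).
Of the 3 differences, 2 transitions and 1 transversion, so the answer is 1.

1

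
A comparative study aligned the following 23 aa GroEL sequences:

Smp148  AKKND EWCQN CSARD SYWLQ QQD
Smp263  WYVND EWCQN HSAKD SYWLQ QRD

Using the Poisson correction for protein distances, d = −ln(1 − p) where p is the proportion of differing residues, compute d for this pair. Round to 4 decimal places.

The sequences differ at positions 1 (A/W), 2 (K/Y), 3 (K/V), 11 (C/H), 14 (R/K), 22 (Q/R).
p = 6/23 = 0.260870.
d = −ln(1 − 0.260870) = −ln(0.739130) = 0.3023.

0.3023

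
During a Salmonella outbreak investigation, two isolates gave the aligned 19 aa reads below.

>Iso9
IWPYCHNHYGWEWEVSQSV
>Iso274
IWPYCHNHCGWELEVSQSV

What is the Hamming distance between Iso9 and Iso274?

Mismatches occur at site 9 (Y↔C), site 13 (W↔L).
That gives 2 mismatches out of 19 aligned sites, so the Hamming distance is 2.

2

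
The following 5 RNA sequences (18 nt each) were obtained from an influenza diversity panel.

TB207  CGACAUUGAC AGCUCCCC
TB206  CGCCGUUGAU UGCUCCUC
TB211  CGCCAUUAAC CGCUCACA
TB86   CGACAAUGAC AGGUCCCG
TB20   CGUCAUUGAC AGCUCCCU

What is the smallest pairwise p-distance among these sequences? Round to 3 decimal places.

0.111

Pairwise Hamming distances:
  TB207 vs TB206: 5
  TB207 vs TB211: 5
  TB207 vs TB86: 3
  TB207 vs TB20: 2
  TB206 vs TB211: 7
  TB206 vs TB86: 8
  TB206 vs TB20: 6
  TB211 vs TB86: 7
  TB211 vs TB20: 5
  TB86 vs TB20: 4
The smallest is 2 mismatches, between TB207 and TB20; p = 2/18 = 0.111.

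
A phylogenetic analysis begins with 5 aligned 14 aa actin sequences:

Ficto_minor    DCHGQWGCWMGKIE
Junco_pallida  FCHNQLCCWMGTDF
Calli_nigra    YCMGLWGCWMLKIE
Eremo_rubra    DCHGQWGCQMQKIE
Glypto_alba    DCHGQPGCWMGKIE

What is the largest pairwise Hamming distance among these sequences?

10

Pairwise Hamming distances:
  Ficto_minor vs Junco_pallida: 7
  Ficto_minor vs Calli_nigra: 4
  Ficto_minor vs Eremo_rubra: 2
  Ficto_minor vs Glypto_alba: 1
  Junco_pallida vs Calli_nigra: 10
  Junco_pallida vs Eremo_rubra: 9
  Junco_pallida vs Glypto_alba: 7
  Calli_nigra vs Eremo_rubra: 5
  Calli_nigra vs Glypto_alba: 5
  Eremo_rubra vs Glypto_alba: 3
The largest is 10, between Junco_pallida and Calli_nigra.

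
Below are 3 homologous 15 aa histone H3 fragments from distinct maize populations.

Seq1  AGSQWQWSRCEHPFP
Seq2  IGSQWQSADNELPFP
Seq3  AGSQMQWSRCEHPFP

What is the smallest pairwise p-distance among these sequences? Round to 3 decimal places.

Pairwise Hamming distances:
  Seq1 vs Seq2: 6
  Seq1 vs Seq3: 1
  Seq2 vs Seq3: 7
The smallest is 1 mismatch, between Seq1 and Seq3; p = 1/15 = 0.067.

0.067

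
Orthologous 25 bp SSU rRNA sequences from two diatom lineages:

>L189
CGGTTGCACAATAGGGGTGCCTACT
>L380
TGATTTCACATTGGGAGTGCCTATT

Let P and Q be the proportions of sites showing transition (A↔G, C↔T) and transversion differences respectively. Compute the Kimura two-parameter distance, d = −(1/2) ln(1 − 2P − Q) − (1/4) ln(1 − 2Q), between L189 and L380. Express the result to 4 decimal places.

Differing sites — 1:C/T (Ti); 3:G/A (Ti); 6:G/T (Tv); 11:A/T (Tv); 13:A/G (Ti); 16:G/A (Ti); 24:C/T (Ti).
Of the 7 differences, 5 transitions and 2 transversions over 25 sites: P = 5/25 = 0.200000, Q = 2/25 = 0.080000.
d = −0.5·ln(0.520000) − 0.25·ln(0.840000) = −0.5·(-0.653926) − 0.25·(-0.174353) = 0.3706.

0.3706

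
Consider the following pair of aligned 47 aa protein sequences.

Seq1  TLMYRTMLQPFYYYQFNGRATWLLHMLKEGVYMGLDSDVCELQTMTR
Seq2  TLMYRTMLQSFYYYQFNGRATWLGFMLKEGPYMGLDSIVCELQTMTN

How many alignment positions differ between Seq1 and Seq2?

6

Mismatches occur at site 10 (P/S), site 24 (L/G), site 25 (H/F), site 31 (V/P), site 38 (D/I), site 47 (R/N).
That gives 6 mismatches out of 47 aligned sites, so the Hamming distance is 6.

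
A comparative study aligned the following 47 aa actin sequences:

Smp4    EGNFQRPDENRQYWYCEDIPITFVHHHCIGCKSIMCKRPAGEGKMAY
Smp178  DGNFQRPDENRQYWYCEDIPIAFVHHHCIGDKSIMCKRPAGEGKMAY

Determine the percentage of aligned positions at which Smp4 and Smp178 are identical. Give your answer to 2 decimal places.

Mismatches occur at site 1 (E→D), site 22 (T→A), site 31 (C→D).
44 of the 47 sites match, so the percent identity is 44/47 × 100 = 93.62%.

93.62%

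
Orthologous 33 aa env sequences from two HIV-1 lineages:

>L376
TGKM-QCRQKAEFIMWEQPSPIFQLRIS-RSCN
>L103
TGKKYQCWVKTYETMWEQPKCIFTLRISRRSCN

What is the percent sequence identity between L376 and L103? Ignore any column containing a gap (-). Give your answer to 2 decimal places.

67.74%

Excluding the 2 gap columns leaves 31 comparable sites.
The sequences differ at positions 4 (M/K), 8 (R/W), 9 (Q/V), 11 (A/T), 12 (E/Y), 13 (F/E), 14 (I/T), 20 (S/K), 21 (P/C), 24 (Q/T).
21 of the 31 comparable sites match, so the percent identity is 21/31 × 100 = 67.74%.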